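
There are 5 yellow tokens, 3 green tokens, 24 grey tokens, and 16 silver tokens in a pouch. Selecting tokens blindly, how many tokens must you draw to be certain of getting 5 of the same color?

16

In the worst case we take at most 4 of each color, but all 3 green (fewer than 4), giving 4 + 3 + 4 + 4 = 15.
One more token then forces some color to 5, so 15 + 1 = 16.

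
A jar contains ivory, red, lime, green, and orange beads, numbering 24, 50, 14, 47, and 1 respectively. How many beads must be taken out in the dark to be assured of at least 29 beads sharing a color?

In the worst case we take at most 28 of each color, but all 24 ivory, all 14 lime, and all 1 orange (fewer than 28), giving 24 + 28 + 14 + 28 + 1 = 95.
One more bead then forces some color to 29, so 95 + 1 = 96.

96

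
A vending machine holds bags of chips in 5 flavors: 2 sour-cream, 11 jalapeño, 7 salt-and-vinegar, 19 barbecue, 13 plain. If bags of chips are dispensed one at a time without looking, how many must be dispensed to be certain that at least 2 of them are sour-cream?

To avoid sour-cream bags of chips as long as possible, exhaust the other 4 flavors first.
The worst case draws every non-sour-cream bag of chips first: 11 + 7 + 19 + 13 = 50.
The next 2 draws are then forced to be sour-cream, giving 50 + 2 = 52.

52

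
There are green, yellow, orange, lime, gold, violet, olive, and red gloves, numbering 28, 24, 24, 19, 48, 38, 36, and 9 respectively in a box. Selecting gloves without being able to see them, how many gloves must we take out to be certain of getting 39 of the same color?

217

In the worst case we take at most 38 of each color, but all 28 green, all 24 yellow, all 24 orange, all 19 lime, all 36 olive, and all 9 red (fewer than 38), giving 28 + 24 + 24 + 19 + 38 + 38 + 36 + 9 = 216.
One more glove then forces some color to 39, so 216 + 1 = 217.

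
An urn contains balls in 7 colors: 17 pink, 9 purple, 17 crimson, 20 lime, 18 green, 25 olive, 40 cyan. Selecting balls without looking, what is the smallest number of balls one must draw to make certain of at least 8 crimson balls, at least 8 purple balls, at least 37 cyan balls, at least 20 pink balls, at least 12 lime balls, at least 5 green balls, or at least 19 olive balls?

Each of the 7 colors has its own threshold; avoid all of them simultaneously.
The worst case stops just short of every target: all 17 pink, 7 purple, 7 crimson, 11 lime, 4 green, 18 olive, 36 cyan — 17 + 7 + 7 + 11 + 4 + 18 + 36 = 100 balls.
One more ball must push some color to its target, so 100 + 1 = 101.

101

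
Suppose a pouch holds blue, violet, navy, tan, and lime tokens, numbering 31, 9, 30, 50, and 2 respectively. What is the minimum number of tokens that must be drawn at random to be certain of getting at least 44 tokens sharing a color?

In the worst case we take at most 43 of each color, but all 31 blue, all 9 violet, all 30 navy, and all 2 lime (fewer than 43), giving 31 + 9 + 30 + 43 + 2 = 115.
One more token then forces some color to 44, so 115 + 1 = 116.

116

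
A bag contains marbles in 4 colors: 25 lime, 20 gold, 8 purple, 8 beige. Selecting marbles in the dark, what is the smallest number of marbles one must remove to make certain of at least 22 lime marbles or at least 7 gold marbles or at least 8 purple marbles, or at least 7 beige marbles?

41

The worst case stops just short of every target: 21 lime, 6 gold, 7 purple, 6 beige — 21 + 6 + 7 + 6 = 40 marbles.
One more marble must push some color to its target, so 40 + 1 = 41.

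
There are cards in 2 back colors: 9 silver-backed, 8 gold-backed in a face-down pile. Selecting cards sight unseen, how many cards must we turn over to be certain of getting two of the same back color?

The worst case takes 1 card of each back color without reaching 2 of any: 2 × 1 = 2.
The next card must bring some back color to 2, so 2 + 1 = 3.

3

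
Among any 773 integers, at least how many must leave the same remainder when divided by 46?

If each of the 46 residue classes modulo 46 held at most 16, the total would be at most 46 × 16 = 736 < 773, a contradiction.
So at least one holds ⌈773/46⌉ = 17.

17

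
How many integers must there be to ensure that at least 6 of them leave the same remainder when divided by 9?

There are 9 residue classes modulo 9 acting as pigeonholes.
With 9 × 5 = 45 integers we could place exactly 5 in each, with no class reaching 6.
One more forces some class to hold 6, so 45 + 1 = 46.

46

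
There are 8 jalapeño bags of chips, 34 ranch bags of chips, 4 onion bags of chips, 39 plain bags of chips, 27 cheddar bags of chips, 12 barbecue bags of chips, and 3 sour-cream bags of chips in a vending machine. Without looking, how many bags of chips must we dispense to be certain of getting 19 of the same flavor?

82

Treat the 7 flavors as pigeonholes.
In the worst case we take at most 18 of each flavor, but all 8 jalapeño, all 4 onion, all 12 barbecue, and all 3 sour-cream (fewer than 18), giving 8 + 18 + 4 + 18 + 18 + 12 + 3 = 81.
One more bag of chips then forces some flavor to 19, so 81 + 1 = 82.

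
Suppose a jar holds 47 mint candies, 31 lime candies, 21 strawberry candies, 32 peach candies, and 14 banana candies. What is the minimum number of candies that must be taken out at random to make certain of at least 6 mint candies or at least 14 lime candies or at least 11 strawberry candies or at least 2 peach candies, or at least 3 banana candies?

32

The worst case stops just short of every target: 5 mint, 13 lime, 10 strawberry, 1 peach, 2 banana — 5 + 13 + 10 + 1 + 2 = 31 candies.
One more candy must push some flavor to its target, so 31 + 1 = 32.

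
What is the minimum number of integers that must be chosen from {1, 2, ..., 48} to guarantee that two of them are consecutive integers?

Partition {1, …, 48} into 24 pairs: {1,2}, {3,4}, …, {47,48}.
Choosing 24 integers — say the 24 even numbers 2, 4, …, 48 — takes one from each pair and avoids the property.
Choosing 25 forces two into the same pair by pigeonhole, and those are consecutive. So 25.

25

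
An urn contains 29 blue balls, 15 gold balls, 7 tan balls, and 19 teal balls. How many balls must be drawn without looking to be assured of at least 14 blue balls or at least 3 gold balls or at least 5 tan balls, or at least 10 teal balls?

29

The worst case stops just short of every target: 13 blue, 2 gold, 4 tan, 9 teal — 13 + 2 + 4 + 9 = 28 balls.
One more ball must push some color to its target, so 28 + 1 = 29.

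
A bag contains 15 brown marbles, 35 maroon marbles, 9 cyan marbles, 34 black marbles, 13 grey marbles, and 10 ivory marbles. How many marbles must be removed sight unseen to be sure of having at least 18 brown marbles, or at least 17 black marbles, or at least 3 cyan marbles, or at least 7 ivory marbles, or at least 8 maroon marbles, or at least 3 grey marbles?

49

The worst case stops just short of every target: all 15 brown, 7 maroon, 2 cyan, 16 black, 2 grey, 6 ivory — 15 + 7 + 2 + 16 + 2 + 6 = 48 marbles.
One more marble must push some color to its target, so 48 + 1 = 49.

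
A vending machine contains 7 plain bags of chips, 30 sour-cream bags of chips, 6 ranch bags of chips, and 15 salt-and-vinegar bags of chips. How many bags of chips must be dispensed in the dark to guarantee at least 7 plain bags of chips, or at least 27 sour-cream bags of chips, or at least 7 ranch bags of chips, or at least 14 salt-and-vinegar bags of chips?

The worst case stops just short of every target: 6 plain, 26 sour-cream, 6 ranch, 13 salt-and-vinegar — 6 + 26 + 6 + 13 = 51 bags of chips.
One more bag of chips must push some flavor to its target, so 51 + 1 = 52.

52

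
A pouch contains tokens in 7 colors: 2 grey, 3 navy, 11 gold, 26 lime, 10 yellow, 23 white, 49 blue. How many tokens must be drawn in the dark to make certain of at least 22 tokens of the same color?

Treat the 7 colors as pigeonholes.
In the worst case we take at most 21 of each color, but all 2 grey, all 3 navy, all 11 gold, and all 10 yellow (fewer than 21), giving 2 + 3 + 11 + 21 + 10 + 21 + 21 = 89.
One more token then forces some color to 22, so 89 + 1 = 90.

90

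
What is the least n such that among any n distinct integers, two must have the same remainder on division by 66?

67

Use the pigeonhole principle on residue classes: two integers differ by a multiple of 66 exactly when they share a remainder mod 66.
There are 66 residue classes mod 66, so 66 integers can all lie in distinct classes.
One more integer must repeat a residue, giving a difference divisible by 66. So n = 66 + 1 = 67.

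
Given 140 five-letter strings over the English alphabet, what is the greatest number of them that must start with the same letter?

There are 26 possible first letters, which serve as the pigeonholes.
If each of the 26 possible first letters held at most 5, the total would be at most 26 × 5 = 130 < 140, a contradiction.
So at least one holds ⌈140/26⌉ = 6.

6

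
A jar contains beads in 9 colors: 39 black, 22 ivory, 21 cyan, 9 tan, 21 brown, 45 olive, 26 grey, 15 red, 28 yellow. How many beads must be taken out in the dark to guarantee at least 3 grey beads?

203

To avoid grey beads as long as possible, exhaust the other 8 colors first.
The worst case draws every non-grey bead first: 39 + 22 + 21 + 9 + 21 + 45 + 15 + 28 = 200.
The next 3 draws are then forced to be grey, giving 200 + 3 = 203.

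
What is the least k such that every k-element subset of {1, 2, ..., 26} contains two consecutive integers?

14

Partition {1, …, 26} into 13 pairs: {1,2}, {3,4}, …, {25,26}.
Choosing 13 integers — say the 13 even numbers 2, 4, …, 26 — takes one from each pair and avoids the property.
Choosing 14 forces two into the same pair by pigeonhole, and those are consecutive. So 14.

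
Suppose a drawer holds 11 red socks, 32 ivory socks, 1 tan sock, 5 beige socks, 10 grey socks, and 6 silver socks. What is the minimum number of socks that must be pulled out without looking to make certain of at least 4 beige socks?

The worst case draws every non-beige sock first: 11 + 32 + 1 + 10 + 6 = 60.
The next 4 draws are then forced to be beige, giving 60 + 4 = 64.

64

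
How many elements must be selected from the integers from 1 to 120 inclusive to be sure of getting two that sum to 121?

61

Partition {1, …, 120} into 60 pairs: {1,120}, {2,119}, …, {60,61}.
Choosing 60 integers — say the integers 1 through 60 — takes one from each pair and avoids the property.
Choosing 61 forces two into the same pair by pigeonhole, and those sum to 121. So 61.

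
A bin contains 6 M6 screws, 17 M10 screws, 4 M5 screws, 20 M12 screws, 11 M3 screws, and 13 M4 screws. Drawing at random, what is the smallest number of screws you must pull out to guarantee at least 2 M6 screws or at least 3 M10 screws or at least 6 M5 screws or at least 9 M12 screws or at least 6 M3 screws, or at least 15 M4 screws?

34

Each of the 6 sizes has its own threshold; avoid all of them simultaneously.
The worst case stops just short of every target: 1 M6, 2 M10, all 4 M5, 8 M12, 5 M3, all 13 M4 — 1 + 2 + 4 + 8 + 5 + 13 = 33 screws.
One more screw must push some size to its target, so 33 + 1 = 34.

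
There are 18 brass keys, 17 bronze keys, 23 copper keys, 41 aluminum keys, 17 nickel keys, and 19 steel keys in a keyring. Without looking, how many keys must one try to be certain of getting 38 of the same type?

Treat the 6 types as pigeonholes.
In the worst case we take at most 37 of each type, but all 18 brass, all 17 bronze, all 23 copper, all 17 nickel, and all 19 steel (fewer than 37), giving 18 + 17 + 23 + 37 + 17 + 19 = 131.
One more key then forces some type to 38, so 131 + 1 = 132.

132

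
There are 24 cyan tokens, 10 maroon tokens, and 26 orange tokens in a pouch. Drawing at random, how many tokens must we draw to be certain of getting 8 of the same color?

The worst case takes 7 tokens of each color without reaching 8 of any: 3 × 7 = 21.
The next token must bring some color to 8, so 21 + 1 = 22.

22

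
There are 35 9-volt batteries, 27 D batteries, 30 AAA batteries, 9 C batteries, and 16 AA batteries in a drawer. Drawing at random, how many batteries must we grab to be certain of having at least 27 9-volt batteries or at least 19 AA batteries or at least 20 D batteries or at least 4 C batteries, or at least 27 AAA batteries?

The worst case stops just short of every target: 26 9-volt, 19 D, 26 AAA, 3 C, all 16 AA — 26 + 19 + 26 + 3 + 16 = 90 batteries.
One more battery must push some type to its target, so 90 + 1 = 91.

91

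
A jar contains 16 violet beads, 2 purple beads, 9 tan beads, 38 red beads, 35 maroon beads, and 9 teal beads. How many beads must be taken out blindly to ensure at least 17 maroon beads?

To avoid maroon beads as long as possible, exhaust the other 5 colors first.
The worst case draws every non-maroon bead first: 16 + 2 + 9 + 38 + 9 = 74.
The next 17 draws are then forced to be maroon, giving 74 + 17 = 91.

91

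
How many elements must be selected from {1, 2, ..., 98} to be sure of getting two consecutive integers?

50

Partition {1, …, 98} into 49 pairs: {1,2}, {3,4}, …, {97,98}.
Choosing 49 integers — say the 49 even numbers 2, 4, …, 98 — takes one from each pair and avoids the property.
Choosing 50 forces two into the same pair by pigeonhole, and those are consecutive. So 50.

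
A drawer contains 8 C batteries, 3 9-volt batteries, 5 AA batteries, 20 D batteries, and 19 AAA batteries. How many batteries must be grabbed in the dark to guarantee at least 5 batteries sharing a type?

Treat the 5 types as pigeonholes.
In the worst case we take at most 4 of each type, but all 3 9-volt (fewer than 4), giving 4 + 3 + 4 + 4 + 4 = 19.
One more battery then forces some type to 5, so 19 + 1 = 20.

20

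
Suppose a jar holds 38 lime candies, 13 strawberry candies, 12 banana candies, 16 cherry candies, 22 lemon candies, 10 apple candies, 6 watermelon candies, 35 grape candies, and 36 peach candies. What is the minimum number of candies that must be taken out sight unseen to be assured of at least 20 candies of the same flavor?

134

In the worst case we take at most 19 of each flavor, but all 13 strawberry, all 12 banana, all 16 cherry, all 10 apple, and all 6 watermelon (fewer than 19), giving 19 + 13 + 12 + 16 + 19 + 10 + 6 + 19 + 19 = 133.
One more candy then forces some flavor to 20, so 133 + 1 = 134.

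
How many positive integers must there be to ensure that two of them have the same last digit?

There are 10 possible last digits acting as pigeonholes.
With 10 positive integers we could place one in each, avoiding any repeat.
One more forces some class to hold 2, so 10 + 1 = 11.

11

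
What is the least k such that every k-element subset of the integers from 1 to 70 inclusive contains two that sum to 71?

Partition {1, …, 70} into 35 pairs: {1,70}, {2,69}, …, {35,36}.
Choosing 35 integers — say the integers 1 through 35 — takes one from each pair and avoids the property.
Choosing 36 forces two into the same pair by pigeonhole, and those sum to 71. So 36.

36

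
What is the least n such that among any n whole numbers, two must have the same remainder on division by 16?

Two integers differ by a multiple of 16 exactly when they share a remainder mod 16.
There are 16 residue classes mod 16, so 16 integers can all lie in distinct classes.
One more integer must repeat a residue, giving a difference divisible by 16. So n = 16 + 1 = 17.

17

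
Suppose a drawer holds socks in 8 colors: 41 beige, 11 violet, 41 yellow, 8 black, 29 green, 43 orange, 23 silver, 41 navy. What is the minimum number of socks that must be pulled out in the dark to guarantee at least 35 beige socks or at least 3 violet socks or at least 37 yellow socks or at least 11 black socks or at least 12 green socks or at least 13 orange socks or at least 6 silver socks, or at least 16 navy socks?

124

The worst case stops just short of every target: 34 beige, 2 violet, 36 yellow, all 8 black, 11 green, 12 orange, 5 silver, 15 navy — 34 + 2 + 36 + 8 + 11 + 12 + 5 + 15 = 123 socks.
One more sock must push some color to its target, so 123 + 1 = 124.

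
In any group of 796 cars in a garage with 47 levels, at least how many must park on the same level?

If each of the 47 levels held at most 16, the total would be at most 47 × 16 = 752 < 796, a contradiction.
So at least one holds ⌈796/47⌉ = 17.

17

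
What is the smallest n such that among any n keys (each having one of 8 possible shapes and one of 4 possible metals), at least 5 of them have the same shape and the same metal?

129

There are 8 × 4 = 32 (shape, metal) combinations acting as pigeonholes.
With 32 × 4 = 128 keys we could place exactly 4 in each, with no (shape, metal) pair reaching 5.
One more forces some (shape, metal) pair to hold 5, so 128 + 1 = 129.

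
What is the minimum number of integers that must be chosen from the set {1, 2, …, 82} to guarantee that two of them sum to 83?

Partition {1, …, 82} into 41 pairs: {1,82}, {2,81}, …, {41,42}.
Choosing 41 integers — say the integers 1 through 41 — takes one from each pair and avoids the property.
Choosing 42 forces two into the same pair by pigeonhole, and those sum to 83. So 42.

42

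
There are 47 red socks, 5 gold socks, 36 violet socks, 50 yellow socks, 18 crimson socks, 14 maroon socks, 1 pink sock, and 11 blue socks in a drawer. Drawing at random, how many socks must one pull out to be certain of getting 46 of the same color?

176

In the worst case we take at most 45 of each color, but all 5 gold, all 36 violet, all 18 crimson, all 14 maroon, all 1 pink, and all 11 blue (fewer than 45), giving 45 + 5 + 36 + 45 + 18 + 14 + 1 + 11 = 175.
One more sock then forces some color to 46, so 175 + 1 = 176.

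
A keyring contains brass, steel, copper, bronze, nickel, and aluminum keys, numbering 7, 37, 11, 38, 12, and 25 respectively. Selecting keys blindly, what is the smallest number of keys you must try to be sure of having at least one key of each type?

124

The hardest type to obtain is brass: we could draw every other key first — 130 − 7 = 123 keys — without a single brass one.
The next draw must be brass, so 123 + 1 = 124.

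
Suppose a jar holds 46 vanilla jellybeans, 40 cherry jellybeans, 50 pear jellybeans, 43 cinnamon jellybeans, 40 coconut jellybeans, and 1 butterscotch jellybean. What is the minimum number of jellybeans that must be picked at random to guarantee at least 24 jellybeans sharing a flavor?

In the worst case we take at most 23 of each flavor, but all 1 butterscotch (fewer than 23), giving 23 + 23 + 23 + 23 + 23 + 1 = 116.
One more jellybean then forces some flavor to 24, so 116 + 1 = 117.

117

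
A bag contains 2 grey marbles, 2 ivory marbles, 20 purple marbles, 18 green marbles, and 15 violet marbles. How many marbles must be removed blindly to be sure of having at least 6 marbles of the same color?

Treat the 5 colors as pigeonholes.
In the worst case we take at most 5 of each color, but all 2 grey and all 2 ivory (fewer than 5), giving 2 + 2 + 5 + 5 + 5 = 19.
One more marble then forces some color to 6, so 19 + 1 = 20.

20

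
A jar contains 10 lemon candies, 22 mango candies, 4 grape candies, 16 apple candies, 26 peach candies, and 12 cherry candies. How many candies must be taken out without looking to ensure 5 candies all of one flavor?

25

Treat the 6 flavors as pigeonholes.
The worst case takes 4 candies of each flavor without reaching 5 of any: 6 × 4 = 24.
The next candy must bring some flavor to 5, so 24 + 1 = 25.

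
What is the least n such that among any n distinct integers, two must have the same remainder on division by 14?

15

Two integers differ by a multiple of 14 exactly when they share a remainder mod 14.
There are 14 residue classes mod 14, so 14 integers can all lie in distinct classes.
One more integer must repeat a residue, giving a difference divisible by 14. So n = 14 + 1 = 15.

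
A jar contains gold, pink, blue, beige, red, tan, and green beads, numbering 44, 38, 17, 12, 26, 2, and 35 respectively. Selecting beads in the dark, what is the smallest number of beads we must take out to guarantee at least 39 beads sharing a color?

169

Treat the 7 colors as pigeonholes.
In the worst case we take at most 38 of each color, but all 17 blue, all 12 beige, all 26 red, all 2 tan, and all 35 green (fewer than 38), giving 38 + 38 + 17 + 12 + 26 + 2 + 35 = 168.
One more bead then forces some color to 39, so 168 + 1 = 169.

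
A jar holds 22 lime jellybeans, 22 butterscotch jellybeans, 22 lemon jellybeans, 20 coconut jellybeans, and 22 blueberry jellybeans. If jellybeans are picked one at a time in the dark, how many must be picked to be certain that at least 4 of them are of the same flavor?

16

The worst case takes 3 jellybeans of each flavor without reaching 4 of any: 5 × 3 = 15.
The next jellybean must bring some flavor to 4, so 15 + 1 = 16.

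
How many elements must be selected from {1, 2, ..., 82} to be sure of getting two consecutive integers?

Partition {1, …, 82} into 41 pairs: {1,2}, {3,4}, …, {81,82}.
Choosing 41 integers — say the 41 even numbers 2, 4, …, 82 — takes one from each pair and avoids the property.
Choosing 42 forces two into the same pair by pigeonhole, and those are consecutive. So 42.

42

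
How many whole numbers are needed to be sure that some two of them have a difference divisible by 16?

Use the pigeonhole principle on residue classes: two integers differ by a multiple of 16 exactly when they share a remainder mod 16.
There are 16 residue classes mod 16, so 16 integers can all lie in distinct classes.
One more integer must repeat a residue, giving a difference divisible by 16. So n = 16 + 1 = 17.

17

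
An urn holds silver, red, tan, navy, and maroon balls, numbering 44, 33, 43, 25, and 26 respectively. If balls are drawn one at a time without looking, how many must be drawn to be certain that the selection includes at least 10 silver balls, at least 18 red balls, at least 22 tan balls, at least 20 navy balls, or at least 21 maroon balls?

87

The worst case stops just short of every target: 9 silver, 17 red, 21 tan, 19 navy, 20 maroon — 9 + 17 + 21 + 19 + 20 = 86 balls.
One more ball must push some color to its target, so 86 + 1 = 87.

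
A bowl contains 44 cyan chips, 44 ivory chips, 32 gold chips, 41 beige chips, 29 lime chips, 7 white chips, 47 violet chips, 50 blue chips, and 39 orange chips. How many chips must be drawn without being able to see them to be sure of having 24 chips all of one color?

192

In the worst case we take at most 23 of each color, but all 7 white (fewer than 23), giving 23 + 23 + 23 + 23 + 23 + 7 + 23 + 23 + 23 = 191.
One more chip then forces some color to 24, so 191 + 1 = 192.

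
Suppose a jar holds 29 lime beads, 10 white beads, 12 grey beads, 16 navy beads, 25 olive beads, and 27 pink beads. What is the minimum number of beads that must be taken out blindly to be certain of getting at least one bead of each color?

110

The hardest color to obtain is white: we could draw every other bead first — 119 − 10 = 109 beads — without a single white one.
The next draw must be white, so 109 + 1 = 110.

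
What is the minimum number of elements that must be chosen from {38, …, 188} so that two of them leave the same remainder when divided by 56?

57

Group the integers by remainder mod 56; there are 56 residue classes, each nonempty in this range.
Choosing one from each class (56 integers) avoids any shared remainder.
One more choice must repeat a class, so two differ by a multiple of 56. Hence 56 + 1 = 57.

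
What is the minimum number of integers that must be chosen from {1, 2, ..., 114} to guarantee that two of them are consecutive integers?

58

Partition {1, …, 114} into 57 pairs: {1,2}, {3,4}, …, {113,114}.
Choosing 57 integers — say the 57 even numbers 2, 4, …, 114 — takes one from each pair and avoids the property.
Choosing 58 forces two into the same pair by pigeonhole, and those are consecutive. So 58.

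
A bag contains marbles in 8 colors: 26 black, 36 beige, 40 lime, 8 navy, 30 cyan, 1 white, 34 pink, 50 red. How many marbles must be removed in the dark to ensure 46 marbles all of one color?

221

In the worst case we take at most 45 of each color, but all 26 black, all 36 beige, all 40 lime, all 8 navy, all 30 cyan, all 1 white, and all 34 pink (fewer than 45), giving 26 + 36 + 40 + 8 + 30 + 1 + 34 + 45 = 220.
One more marble then forces some color to 46, so 220 + 1 = 221.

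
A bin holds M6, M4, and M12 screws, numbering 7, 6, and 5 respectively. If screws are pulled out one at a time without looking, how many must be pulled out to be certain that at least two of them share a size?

4

The worst case takes 1 screw of each size without reaching 2 of any: 3 × 1 = 3.
The next screw must bring some size to 2, so 3 + 1 = 4.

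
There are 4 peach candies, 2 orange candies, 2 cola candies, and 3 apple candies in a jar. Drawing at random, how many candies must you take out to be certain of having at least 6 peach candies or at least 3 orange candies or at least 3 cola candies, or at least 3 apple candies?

The worst case stops just short of every target: all 4 peach, 2 orange, 2 cola, 2 apple — 4 + 2 + 2 + 2 = 10 candies.
One more candy must push some flavor to its target, so 10 + 1 = 11.

11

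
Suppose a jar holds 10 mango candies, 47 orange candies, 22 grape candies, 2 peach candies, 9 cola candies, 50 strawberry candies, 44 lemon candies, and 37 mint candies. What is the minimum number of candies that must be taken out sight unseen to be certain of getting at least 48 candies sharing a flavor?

In the worst case we take at most 47 of each flavor, but all 10 mango, all 22 grape, all 2 peach, all 9 cola, all 44 lemon, and all 37 mint (fewer than 47), giving 10 + 47 + 22 + 2 + 9 + 47 + 44 + 37 = 218.
One more candy then forces some flavor to 48, so 218 + 1 = 219.

219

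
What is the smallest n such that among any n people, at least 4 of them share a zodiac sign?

There are 12 zodiac signs acting as pigeonholes.
With 12 × 3 = 36 people we could place exactly 3 in each, with no class reaching 4.
One more forces some class to hold 4, so 36 + 1 = 37.

37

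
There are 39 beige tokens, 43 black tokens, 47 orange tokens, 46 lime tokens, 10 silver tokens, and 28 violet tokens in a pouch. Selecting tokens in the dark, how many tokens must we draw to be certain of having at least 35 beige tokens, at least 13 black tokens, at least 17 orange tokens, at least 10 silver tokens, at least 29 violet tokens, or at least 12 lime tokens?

111

Each of the 6 colors has its own threshold; avoid all of them simultaneously.
The worst case stops just short of every target: 34 beige, 12 black, 16 orange, 11 lime, 9 silver, 28 violet — 34 + 12 + 16 + 11 + 9 + 28 = 110 tokens.
One more token must push some color to its target, so 110 + 1 = 111.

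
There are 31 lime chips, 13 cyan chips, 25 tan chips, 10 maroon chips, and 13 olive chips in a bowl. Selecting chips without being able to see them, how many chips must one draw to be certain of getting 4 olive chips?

To avoid olive chips as long as possible, exhaust the other 4 colors first.
The worst case draws every non-olive chip first: 31 + 13 + 25 + 10 = 79.
The next 4 draws are then forced to be olive, giving 79 + 4 = 83.

83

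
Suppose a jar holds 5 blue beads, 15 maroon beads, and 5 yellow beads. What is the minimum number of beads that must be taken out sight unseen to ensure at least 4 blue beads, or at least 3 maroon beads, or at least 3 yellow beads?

8

The worst case stops just short of every target: 3 blue, 2 maroon, 2 yellow — 3 + 2 + 2 = 7 beads.
One more bead must push some color to its target, so 7 + 1 = 8.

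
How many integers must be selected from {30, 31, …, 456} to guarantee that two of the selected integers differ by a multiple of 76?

77

Group the integers by remainder mod 76; there are 76 residue classes, each nonempty in this range.
Choosing one from each class (76 integers) avoids any shared remainder.
One more choice must repeat a class, so two differ by a multiple of 76. Hence 76 + 1 = 77.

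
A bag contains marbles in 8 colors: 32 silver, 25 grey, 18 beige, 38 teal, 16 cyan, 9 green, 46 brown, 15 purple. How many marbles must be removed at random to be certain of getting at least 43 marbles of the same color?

In the worst case we take at most 42 of each color, but all 32 silver, all 25 grey, all 18 beige, all 38 teal, all 16 cyan, all 9 green, and all 15 purple (fewer than 42), giving 32 + 25 + 18 + 38 + 16 + 9 + 42 + 15 = 195.
One more marble then forces some color to 43, so 195 + 1 = 196.

196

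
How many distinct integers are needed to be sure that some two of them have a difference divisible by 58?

59

Two integers differ by a multiple of 58 exactly when they share a remainder mod 58.
There are 58 residue classes mod 58, so 58 integers can all lie in distinct classes.
One more integer must repeat a residue, giving a difference divisible by 58. So n = 58 + 1 = 59.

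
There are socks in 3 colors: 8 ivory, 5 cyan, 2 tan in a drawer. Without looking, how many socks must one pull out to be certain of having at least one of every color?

14

The hardest color to obtain is tan: we could draw every other sock first — 15 − 2 = 13 socks — without a single tan one.
The next draw must be tan, so 13 + 1 = 14.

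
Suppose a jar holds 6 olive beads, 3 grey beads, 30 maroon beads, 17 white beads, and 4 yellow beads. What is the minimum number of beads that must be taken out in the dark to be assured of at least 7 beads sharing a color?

26

Treat the 5 colors as pigeonholes.
In the worst case we take at most 6 of each color, but all 3 grey and all 4 yellow (fewer than 6), giving 6 + 3 + 6 + 6 + 4 = 25.
One more bead then forces some color to 7, so 25 + 1 = 26.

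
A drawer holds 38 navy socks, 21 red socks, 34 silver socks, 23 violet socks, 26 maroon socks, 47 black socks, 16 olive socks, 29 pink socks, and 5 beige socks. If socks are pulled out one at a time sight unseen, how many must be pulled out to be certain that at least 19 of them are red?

237

The worst case draws every non-red sock first: 38 + 34 + 23 + 26 + 47 + 16 + 29 + 5 = 218.
The next 19 draws are then forced to be red, giving 218 + 19 = 237.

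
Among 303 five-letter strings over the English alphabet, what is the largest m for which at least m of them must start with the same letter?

There are 26 possible first letters, which serve as the pigeonholes.
If each of the 26 possible first letters held at most 11, the total would be at most 26 × 11 = 286 < 303, a contradiction.
So at least one holds ⌈303/26⌉ = 12.

12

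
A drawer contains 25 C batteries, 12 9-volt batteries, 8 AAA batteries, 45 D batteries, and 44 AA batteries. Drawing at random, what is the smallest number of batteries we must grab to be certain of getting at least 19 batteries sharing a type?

75

Treat the 5 types as pigeonholes.
In the worst case we take at most 18 of each type, but all 12 9-volt and all 8 AAA (fewer than 18), giving 18 + 12 + 8 + 18 + 18 = 74.
One more battery then forces some type to 19, so 74 + 1 = 75.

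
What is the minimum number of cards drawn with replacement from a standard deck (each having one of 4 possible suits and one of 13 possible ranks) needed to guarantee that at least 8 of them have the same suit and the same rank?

There are 4 × 13 = 52 (suit, rank) combinations acting as pigeonholes.
With 52 × 7 = 364 cards drawn with replacement from a standard deck we could place exactly 7 in each, with no (suit, rank) pair reaching 8.
One more forces some (suit, rank) pair to hold 8, so 364 + 1 = 365.

365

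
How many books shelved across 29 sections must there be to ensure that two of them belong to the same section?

There are 29 sections acting as pigeonholes.
With 29 books we could place one in each, avoiding any repeat.
One more forces some class to hold 2, so 29 + 1 = 30.

30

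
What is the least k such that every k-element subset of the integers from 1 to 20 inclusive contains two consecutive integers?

Partition {1, …, 20} into 10 pairs: {1,2}, {3,4}, …, {19,20}.
Choosing 10 integers — say the 10 even numbers 2, 4, …, 20 — takes one from each pair and avoids the property.
Choosing 11 forces two into the same pair by pigeonhole, and those are consecutive. So 11.

11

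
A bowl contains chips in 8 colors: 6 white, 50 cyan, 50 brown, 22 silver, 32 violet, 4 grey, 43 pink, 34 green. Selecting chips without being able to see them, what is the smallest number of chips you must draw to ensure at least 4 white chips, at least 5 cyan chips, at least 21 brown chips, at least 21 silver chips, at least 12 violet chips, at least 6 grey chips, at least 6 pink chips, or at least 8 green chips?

75

The worst case stops just short of every target: 3 white, 4 cyan, 20 brown, 20 silver, 11 violet, all 4 grey, 5 pink, 7 green — 3 + 4 + 20 + 20 + 11 + 4 + 5 + 7 = 74 chips.
One more chip must push some color to its target, so 74 + 1 = 75.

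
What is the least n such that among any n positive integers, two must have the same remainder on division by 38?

39

Use the pigeonhole principle on residue classes: two integers differ by a multiple of 38 exactly when they share a remainder mod 38.
There are 38 residue classes mod 38, so 38 integers can all lie in distinct classes.
One more integer must repeat a residue, giving a difference divisible by 38. So n = 38 + 1 = 39.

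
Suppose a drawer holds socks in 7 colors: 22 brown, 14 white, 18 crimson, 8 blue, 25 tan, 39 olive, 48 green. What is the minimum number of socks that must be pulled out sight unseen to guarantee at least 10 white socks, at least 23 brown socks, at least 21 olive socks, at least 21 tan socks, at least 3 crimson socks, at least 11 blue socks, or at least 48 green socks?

129

The worst case stops just short of every target: 22 brown, 9 white, 2 crimson, all 8 blue, 20 tan, 20 olive, 47 green — 22 + 9 + 2 + 8 + 20 + 20 + 47 = 128 socks.
One more sock must push some color to its target, so 128 + 1 = 129.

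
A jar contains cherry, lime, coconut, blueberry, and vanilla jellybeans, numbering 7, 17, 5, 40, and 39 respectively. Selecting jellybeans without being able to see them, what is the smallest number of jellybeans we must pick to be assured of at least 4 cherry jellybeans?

The worst case draws every non-cherry jellybean first: 17 + 5 + 40 + 39 = 101.
The next 4 draws are then forced to be cherry, giving 101 + 4 = 105.

105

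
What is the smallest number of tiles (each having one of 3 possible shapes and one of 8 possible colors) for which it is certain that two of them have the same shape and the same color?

25

There are 3 × 8 = 24 (shape, color) combinations acting as pigeonholes.
With 24 tiles we could place one in each, avoiding any repeat.
One more forces some (shape, color) pair to hold 2, so 24 + 1 = 25.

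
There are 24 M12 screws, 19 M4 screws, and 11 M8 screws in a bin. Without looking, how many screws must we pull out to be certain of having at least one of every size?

The hardest size to obtain is M8: we could draw every other screw first — 54 − 11 = 43 screws — without a single M8 one.
The next draw must be M8, so 43 + 1 = 44.

44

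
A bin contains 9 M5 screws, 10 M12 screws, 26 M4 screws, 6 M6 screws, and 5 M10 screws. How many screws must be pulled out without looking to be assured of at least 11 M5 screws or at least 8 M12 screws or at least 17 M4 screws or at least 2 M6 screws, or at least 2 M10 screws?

35

The worst case stops just short of every target: all 9 M5, 7 M12, 16 M4, 1 M6, 1 M10 — 9 + 7 + 16 + 1 + 1 = 34 screws.
One more screw must push some size to its target, so 34 + 1 = 35.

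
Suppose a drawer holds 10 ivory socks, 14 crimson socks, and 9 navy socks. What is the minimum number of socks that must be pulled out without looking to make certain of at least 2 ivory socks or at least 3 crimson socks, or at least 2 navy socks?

The worst case stops just short of every target: 1 ivory, 2 crimson, 1 navy — 1 + 2 + 1 = 4 socks.
One more sock must push some color to its target, so 4 + 1 = 5.

5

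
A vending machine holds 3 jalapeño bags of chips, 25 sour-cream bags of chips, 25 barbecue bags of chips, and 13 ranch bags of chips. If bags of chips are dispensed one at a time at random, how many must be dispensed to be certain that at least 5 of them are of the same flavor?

16

In the worst case we take at most 4 of each flavor, but all 3 jalapeño (fewer than 4), giving 3 + 4 + 4 + 4 = 15.
One more bag of chips then forces some flavor to 5, so 15 + 1 = 16.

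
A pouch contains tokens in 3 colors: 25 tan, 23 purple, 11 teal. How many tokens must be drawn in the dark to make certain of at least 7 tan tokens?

To avoid tan tokens as long as possible, exhaust the other 2 colors first.
The worst case draws every non-tan token first: 23 + 11 = 34.
The next 7 draws are then forced to be tan, giving 34 + 7 = 41.

41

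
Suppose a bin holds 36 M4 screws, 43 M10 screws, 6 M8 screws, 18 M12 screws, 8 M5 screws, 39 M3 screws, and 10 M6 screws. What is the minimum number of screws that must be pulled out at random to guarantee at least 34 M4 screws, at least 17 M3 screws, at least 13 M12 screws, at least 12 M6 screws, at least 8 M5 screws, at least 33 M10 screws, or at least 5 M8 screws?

115

The worst case stops just short of every target: 33 M4, 32 M10, 4 M8, 12 M12, 7 M5, 16 M3, all 10 M6 — 33 + 32 + 4 + 12 + 7 + 16 + 10 = 114 screws.
One more screw must push some size to its target, so 114 + 1 = 115.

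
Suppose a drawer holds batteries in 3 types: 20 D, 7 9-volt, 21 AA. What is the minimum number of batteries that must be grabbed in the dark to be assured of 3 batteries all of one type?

7

Treat the 3 types as pigeonholes.
The worst case takes 2 batteries of each type without reaching 3 of any: 3 × 2 = 6.
The next battery must bring some type to 3, so 6 + 1 = 7.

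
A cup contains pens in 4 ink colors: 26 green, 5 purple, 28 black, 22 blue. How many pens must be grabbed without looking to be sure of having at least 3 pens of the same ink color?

Treat the 4 ink colors as pigeonholes.
The worst case takes 2 pens of each ink color without reaching 3 of any: 4 × 2 = 8.
The next pen must bring some ink color to 3, so 8 + 1 = 9.

9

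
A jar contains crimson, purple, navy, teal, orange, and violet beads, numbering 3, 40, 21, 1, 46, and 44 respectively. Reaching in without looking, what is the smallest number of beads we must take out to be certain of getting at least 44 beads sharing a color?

Treat the 6 colors as pigeonholes.
In the worst case we take at most 43 of each color, but all 3 crimson, all 40 purple, all 21 navy, and all 1 teal (fewer than 43), giving 3 + 40 + 21 + 1 + 43 + 43 = 151.
One more bead then forces some color to 44, so 151 + 1 = 152.

152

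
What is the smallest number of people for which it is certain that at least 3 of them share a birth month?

There are 12 months of the year acting as pigeonholes.
With 12 × 2 = 24 people we could place exactly 2 in each, with no class reaching 3.
One more forces some class to hold 3, so 24 + 1 = 25.

25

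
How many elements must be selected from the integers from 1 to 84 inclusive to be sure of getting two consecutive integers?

Partition {1, …, 84} into 42 pairs: {1,2}, {3,4}, …, {83,84}.
Choosing 42 integers — say the 42 even numbers 2, 4, …, 84 — takes one from each pair and avoids the property.
Choosing 43 forces two into the same pair by pigeonhole, and those are consecutive. So 43.

43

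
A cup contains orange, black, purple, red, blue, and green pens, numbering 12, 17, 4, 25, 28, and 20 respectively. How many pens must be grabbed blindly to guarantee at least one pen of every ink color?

The hardest ink color to obtain is purple: we could draw every other pen first — 106 − 4 = 102 pens — without a single purple one.
The next draw must be purple, so 102 + 1 = 103.

103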